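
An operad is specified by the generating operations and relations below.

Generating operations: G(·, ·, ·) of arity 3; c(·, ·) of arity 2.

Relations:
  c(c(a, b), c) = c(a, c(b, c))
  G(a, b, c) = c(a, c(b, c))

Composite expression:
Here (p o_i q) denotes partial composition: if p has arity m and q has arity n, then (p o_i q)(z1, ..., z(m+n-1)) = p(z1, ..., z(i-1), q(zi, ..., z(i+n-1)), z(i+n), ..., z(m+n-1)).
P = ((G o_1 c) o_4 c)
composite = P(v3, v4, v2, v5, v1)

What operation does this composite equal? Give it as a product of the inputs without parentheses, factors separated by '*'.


v3 * v4 * v2 * v5 * v1

Associativity of G dissolves the nesting; only the v-input order survives.
c(v3, v4) collapses to v3 * v4
c(v5, v1) collapses to v5 * v1
G(c(v3, v4), v2, c(v5, v1)) collapses to v3 * v4 * v2 * v5 * v1


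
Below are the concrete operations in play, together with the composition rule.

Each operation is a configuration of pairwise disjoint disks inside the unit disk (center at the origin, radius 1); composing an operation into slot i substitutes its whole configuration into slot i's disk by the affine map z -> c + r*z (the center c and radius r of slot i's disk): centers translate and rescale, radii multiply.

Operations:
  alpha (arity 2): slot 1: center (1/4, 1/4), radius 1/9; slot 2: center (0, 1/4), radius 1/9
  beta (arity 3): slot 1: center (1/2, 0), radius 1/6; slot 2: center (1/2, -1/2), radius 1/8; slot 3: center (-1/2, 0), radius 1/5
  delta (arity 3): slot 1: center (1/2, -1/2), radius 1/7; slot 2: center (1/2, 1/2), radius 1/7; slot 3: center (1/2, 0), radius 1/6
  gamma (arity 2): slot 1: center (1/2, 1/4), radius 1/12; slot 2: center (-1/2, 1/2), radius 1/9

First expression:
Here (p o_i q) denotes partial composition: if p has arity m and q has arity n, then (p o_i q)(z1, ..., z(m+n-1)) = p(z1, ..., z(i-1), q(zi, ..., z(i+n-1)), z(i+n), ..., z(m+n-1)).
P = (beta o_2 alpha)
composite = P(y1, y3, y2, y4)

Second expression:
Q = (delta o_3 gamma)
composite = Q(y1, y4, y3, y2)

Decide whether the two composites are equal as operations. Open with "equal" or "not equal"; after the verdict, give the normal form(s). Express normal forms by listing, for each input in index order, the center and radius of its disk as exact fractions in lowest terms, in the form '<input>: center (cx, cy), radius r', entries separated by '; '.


not equal — first y1: center (1/2, 0), radius 1/6; y2: center (1/2, -15/32), radius 1/72; y3: center (17/32, -15/32), radius 1/72; y4: center (-1/2, 0), radius 1/5, second y1: center (1/2, -1/2), radius 1/7; y2: center (5/12, 1/12), radius 1/54; y3: center (7/12, 1/24), radius 1/72; y4: center (1/2, 1/2), radius 1/7


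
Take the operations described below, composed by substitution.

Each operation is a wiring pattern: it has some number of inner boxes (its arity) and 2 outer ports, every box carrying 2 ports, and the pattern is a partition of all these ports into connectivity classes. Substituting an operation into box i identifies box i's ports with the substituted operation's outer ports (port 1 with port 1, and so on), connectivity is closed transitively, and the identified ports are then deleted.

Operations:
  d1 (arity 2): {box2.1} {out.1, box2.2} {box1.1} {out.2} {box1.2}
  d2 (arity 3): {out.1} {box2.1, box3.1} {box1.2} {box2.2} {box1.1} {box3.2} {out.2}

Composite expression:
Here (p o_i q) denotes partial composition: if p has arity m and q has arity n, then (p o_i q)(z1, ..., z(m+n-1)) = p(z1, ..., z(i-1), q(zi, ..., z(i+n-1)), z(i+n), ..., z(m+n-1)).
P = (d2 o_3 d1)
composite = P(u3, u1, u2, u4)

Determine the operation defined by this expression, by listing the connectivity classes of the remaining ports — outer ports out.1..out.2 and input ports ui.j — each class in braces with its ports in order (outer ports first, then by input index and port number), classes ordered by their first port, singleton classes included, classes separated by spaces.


Two ports join when wires chain via d2-identified ports.
stage d1: inputs (u2, u4), connectivity {out.1, u4.2} {out.2} {u2.1} {u2.2} {u4.1}, out.j its boundary
stage d2: inputs (u3, u1, u2, u4), connectivity {out.1} {out.2} {u1.1, u4.2} {u1.2} {u2.1} {u2.2} {u3.1} {u3.2} {u4.1}, out.j its boundary

{out.1} {out.2} {u1.1, u4.2} {u1.2} {u2.1} {u2.2} {u3.1} {u3.2} {u4.1}


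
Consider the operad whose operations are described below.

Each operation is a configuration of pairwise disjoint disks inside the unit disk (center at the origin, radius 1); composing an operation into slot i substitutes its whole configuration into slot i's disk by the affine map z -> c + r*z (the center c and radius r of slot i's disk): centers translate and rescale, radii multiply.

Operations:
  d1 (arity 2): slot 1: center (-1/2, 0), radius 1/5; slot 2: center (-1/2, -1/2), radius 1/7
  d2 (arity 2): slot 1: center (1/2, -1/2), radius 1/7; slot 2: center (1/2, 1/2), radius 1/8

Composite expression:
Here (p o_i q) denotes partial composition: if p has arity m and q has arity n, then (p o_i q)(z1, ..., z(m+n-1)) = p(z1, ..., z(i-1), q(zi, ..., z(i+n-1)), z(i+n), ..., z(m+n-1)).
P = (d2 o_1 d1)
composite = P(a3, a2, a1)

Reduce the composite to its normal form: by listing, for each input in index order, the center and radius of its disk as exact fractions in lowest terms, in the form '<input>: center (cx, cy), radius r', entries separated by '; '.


a1: center (1/2, 1/2), radius 1/8; a2: center (3/7, -4/7), radius 1/49; a3: center (3/7, -1/2), radius 1/35

Affine substitution under d2: radii multiply and a-centers shift.
for a3, the 2-step affine chain lands on center (3/7, -1/2), radius 1/35
for a2, the 2-step affine chain lands on center (3/7, -4/7), radius 1/49
for a1, the 1-step affine chain lands on center (1/2, 1/2), radius 1/8


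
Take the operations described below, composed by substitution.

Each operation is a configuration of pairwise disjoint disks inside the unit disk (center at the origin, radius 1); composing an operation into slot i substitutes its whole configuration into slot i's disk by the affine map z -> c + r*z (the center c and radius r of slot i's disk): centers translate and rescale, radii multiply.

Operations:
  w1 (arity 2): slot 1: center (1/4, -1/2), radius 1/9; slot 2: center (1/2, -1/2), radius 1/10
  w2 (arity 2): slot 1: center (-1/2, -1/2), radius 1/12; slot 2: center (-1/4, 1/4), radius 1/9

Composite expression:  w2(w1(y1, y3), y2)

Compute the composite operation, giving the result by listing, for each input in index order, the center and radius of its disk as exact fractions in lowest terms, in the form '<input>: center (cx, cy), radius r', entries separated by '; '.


y1: center (-23/48, -13/24), radius 1/108; y2: center (-1/4, 1/4), radius 1/9; y3: center (-11/24, -13/24), radius 1/120

Nesting under w2 composes maps z -> c + r*z down each y-path.
input y1: composing its 2 substitution steps yields center (-23/48, -13/24), radius 1/108
input y3: composing its 2 substitution steps yields center (-11/24, -13/24), radius 1/120
input y2: composing its 1 substitution step yields center (-1/4, 1/4), radius 1/9


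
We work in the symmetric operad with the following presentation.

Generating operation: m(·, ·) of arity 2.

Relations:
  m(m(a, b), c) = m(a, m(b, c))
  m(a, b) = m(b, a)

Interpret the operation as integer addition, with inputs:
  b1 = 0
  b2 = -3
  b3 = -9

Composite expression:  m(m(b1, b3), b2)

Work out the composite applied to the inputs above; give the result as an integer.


-12


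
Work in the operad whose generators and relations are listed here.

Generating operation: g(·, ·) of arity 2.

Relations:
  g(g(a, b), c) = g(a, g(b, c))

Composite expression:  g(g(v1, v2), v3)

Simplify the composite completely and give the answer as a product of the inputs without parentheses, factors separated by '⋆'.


v1 ⋆ v2 ⋆ v3

Associativity of g dissolves the nesting; only the v-input order survives.
g(v1, v2) spells out as v1 ⋆ v2
g(g(v1, v2), v3) spells out as v1 ⋆ v2 ⋆ v3


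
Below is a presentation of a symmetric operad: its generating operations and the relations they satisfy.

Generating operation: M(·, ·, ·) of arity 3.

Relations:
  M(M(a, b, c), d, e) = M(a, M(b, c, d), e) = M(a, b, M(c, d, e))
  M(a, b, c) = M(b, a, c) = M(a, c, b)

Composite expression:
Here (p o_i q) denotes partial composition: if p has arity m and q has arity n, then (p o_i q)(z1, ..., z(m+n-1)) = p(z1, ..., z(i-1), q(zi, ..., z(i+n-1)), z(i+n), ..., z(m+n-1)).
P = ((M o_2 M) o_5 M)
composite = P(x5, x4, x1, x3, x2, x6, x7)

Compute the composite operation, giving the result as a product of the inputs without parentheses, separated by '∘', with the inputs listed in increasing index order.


x1 ∘ x2 ∘ x3 ∘ x4 ∘ x5 ∘ x6 ∘ x7

Any arrangement under M is one operation, so sort the x-inputs.
M(x4, x1, x3) flattens to x4 ∘ x1 ∘ x3
M(x2, x6, x7) flattens to x2 ∘ x6 ∘ x7
M(x5, M(x4, x1, x3), M(x2, x6, x7)) flattens to x5 ∘ x4 ∘ x1 ∘ x3 ∘ x2 ∘ x6 ∘ x7
the factors in increasing index order: x1 ∘ x2 ∘ x3 ∘ x4 ∘ x5 ∘ x6 ∘ x7


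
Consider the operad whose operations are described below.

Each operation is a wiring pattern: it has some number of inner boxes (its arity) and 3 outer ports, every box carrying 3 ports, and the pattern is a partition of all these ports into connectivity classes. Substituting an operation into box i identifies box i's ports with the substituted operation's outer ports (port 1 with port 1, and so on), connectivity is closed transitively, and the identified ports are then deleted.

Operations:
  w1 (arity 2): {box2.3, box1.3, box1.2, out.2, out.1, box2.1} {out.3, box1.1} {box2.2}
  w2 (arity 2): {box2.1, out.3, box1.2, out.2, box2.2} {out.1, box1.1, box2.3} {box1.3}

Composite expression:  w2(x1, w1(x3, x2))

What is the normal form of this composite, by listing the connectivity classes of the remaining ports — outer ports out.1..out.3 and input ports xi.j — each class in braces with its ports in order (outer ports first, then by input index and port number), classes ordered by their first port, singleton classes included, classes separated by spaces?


Two ports join when wires chain via w2-identified ports.
stage w1: inputs (x3, x2), connectivity {out.1, out.2, x2.1, x2.3, x3.2, x3.3} {out.3, x3.1} {x2.2}, out.j its boundary
stage w2: inputs (x1, x3, x2), connectivity {out.1, x1.1, x3.1} {out.2, out.3, x1.2, x2.1, x2.3, x3.2, x3.3} {x1.3} {x2.2}, out.j its boundary

{out.1, x1.1, x3.1} {out.2, out.3, x1.2, x2.1, x2.3, x3.2, x3.3} {x1.3} {x2.2}


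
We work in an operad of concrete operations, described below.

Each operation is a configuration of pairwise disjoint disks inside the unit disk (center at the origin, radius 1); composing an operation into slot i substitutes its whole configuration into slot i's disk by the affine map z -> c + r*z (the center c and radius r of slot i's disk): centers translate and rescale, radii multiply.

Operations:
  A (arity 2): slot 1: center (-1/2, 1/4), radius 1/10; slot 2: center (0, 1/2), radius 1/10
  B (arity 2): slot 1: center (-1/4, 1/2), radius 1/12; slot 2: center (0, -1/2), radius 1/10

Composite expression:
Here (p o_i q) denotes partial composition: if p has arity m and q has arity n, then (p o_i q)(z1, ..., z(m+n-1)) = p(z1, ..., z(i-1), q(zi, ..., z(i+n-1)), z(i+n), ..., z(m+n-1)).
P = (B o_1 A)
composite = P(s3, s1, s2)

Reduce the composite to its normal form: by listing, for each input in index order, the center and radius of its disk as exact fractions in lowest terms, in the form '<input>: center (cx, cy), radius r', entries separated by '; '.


s1: center (-1/4, 13/24), radius 1/120; s2: center (0, -1/2), radius 1/10; s3: center (-7/24, 25/48), radius 1/120

Nesting under B composes maps z -> c + r*z down each s-path.
s3: after 2 affine steps, its disk has center (-7/24, 25/48), radius 1/120
s1: after 2 affine steps, its disk has center (-1/4, 13/24), radius 1/120
s2: after 1 affine step, its disk has center (0, -1/2), radius 1/10


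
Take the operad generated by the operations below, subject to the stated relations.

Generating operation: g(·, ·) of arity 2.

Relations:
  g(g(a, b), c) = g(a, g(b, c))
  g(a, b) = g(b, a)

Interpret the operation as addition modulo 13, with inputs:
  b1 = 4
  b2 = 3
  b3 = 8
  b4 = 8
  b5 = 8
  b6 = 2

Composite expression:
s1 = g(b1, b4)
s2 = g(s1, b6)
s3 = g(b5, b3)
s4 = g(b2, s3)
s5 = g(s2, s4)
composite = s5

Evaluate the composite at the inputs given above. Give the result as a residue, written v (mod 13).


7 (mod 13)

g(b1, b4) = 12
g(g(b1, b4), b6) = 1
g(b5, b3) = 3
g(b2, g(b5, b3)) = 6
g(g(g(b1, b4), b6), g(b2, g(b5, b3))) = 7


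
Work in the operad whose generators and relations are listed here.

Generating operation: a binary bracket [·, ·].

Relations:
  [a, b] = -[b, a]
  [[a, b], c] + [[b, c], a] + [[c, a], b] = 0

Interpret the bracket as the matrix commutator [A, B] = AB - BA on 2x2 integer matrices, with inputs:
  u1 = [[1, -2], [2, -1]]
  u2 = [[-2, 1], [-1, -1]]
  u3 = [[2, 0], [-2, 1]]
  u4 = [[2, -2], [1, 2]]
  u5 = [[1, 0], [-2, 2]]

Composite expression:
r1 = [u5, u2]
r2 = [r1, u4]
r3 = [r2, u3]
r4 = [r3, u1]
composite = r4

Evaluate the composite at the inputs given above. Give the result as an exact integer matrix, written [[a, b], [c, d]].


[[16, -80], [-64, -16]]

[u5, u2] = [[2, -1], [1, -2]]
[[u5, u2], u4] = [[1, -8], [-4, -1]]
[[[u5, u2], u4], u3] = [[16, 8], [0, -16]]
[[[[u5, u2], u4], u3], u1] = [[16, -80], [-64, -16]]


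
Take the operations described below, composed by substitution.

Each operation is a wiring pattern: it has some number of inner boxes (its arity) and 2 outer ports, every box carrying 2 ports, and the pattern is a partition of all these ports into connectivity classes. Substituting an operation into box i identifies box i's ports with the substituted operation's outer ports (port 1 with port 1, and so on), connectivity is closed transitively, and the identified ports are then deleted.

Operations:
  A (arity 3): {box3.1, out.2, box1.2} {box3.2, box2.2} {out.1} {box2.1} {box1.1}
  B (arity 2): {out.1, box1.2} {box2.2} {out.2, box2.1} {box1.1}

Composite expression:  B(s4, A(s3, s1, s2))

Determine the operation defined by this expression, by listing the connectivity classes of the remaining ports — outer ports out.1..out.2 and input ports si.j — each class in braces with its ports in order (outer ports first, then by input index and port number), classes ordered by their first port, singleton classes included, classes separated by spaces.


{out.1, s4.2} {out.2} {s1.1} {s1.2, s2.2} {s2.1, s3.2} {s3.1} {s4.1}

After gluing at B, chains via deleted ports link the s-ports.
after A, the pattern on (s3, s1, s2) reads {out.1} {out.2, s2.1, s3.2} {s1.1} {s1.2, s2.2} {s3.1} (out.j = its outer ports)
after B, the pattern on (s4, s3, s1, s2) reads {out.1, s4.2} {out.2} {s1.1} {s1.2, s2.2} {s2.1, s3.2} {s3.1} {s4.1} (out.j = its outer ports)


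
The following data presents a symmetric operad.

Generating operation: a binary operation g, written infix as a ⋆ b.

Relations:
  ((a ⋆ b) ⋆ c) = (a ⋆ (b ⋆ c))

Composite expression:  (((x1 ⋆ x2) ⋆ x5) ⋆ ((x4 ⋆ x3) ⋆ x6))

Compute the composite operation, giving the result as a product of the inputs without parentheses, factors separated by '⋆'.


x1 ⋆ x2 ⋆ x5 ⋆ x4 ⋆ x3 ⋆ x6

Key point: g is associative — brackets drop, the x-order remains.
(x1 ⋆ x2) linearizes to x1 ⋆ x2
((x1 ⋆ x2) ⋆ x5) linearizes to x1 ⋆ x2 ⋆ x5
(x4 ⋆ x3) linearizes to x4 ⋆ x3
((x4 ⋆ x3) ⋆ x6) linearizes to x4 ⋆ x3 ⋆ x6
(((x1 ⋆ x2) ⋆ x5) ⋆ ((x4 ⋆ x3) ⋆ x6)) linearizes to x1 ⋆ x2 ⋆ x5 ⋆ x4 ⋆ x3 ⋆ x6


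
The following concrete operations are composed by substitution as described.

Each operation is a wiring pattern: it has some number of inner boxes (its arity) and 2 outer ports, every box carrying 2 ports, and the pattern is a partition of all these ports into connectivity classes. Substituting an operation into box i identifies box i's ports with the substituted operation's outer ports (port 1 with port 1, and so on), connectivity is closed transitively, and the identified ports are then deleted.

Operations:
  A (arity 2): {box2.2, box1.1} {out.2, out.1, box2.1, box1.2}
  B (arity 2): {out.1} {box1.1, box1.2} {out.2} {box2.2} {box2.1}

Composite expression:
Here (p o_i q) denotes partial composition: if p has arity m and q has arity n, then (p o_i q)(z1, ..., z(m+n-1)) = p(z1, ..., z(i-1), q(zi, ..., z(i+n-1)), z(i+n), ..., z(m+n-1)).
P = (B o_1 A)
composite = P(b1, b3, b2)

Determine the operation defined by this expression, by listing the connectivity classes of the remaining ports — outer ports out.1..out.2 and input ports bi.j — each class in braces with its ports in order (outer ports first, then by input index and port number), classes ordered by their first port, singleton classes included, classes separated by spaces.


{out.1} {out.2} {b1.1, b3.2} {b1.2, b3.1} {b2.1} {b2.2}

After gluing at B, chains via deleted ports link the b-ports.
A over (b1, b3) gives {out.1, out.2, b1.2, b3.1} {b1.1, b3.2}, out.j being that stage's outer ports
B over (b1, b3, b2) gives {out.1} {out.2} {b1.1, b3.2} {b1.2, b3.1} {b2.1} {b2.2}, out.j being that stage's outer ports


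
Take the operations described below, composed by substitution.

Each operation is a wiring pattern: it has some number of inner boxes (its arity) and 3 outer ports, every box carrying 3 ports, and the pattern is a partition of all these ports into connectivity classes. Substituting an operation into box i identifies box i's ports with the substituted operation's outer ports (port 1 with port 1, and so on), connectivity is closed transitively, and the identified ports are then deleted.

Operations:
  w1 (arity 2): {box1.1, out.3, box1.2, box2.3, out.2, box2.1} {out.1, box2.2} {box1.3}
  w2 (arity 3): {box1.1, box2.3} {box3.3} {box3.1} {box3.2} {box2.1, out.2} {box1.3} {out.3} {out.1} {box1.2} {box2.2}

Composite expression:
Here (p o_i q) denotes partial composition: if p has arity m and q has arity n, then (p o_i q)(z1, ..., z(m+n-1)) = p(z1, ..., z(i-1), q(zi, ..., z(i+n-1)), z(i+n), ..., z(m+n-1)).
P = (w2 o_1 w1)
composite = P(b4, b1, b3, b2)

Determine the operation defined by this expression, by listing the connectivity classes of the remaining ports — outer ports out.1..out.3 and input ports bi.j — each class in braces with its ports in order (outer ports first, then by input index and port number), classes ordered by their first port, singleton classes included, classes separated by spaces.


{out.1} {out.2, b3.1} {out.3} {b1.1, b1.3, b4.1, b4.2} {b1.2, b3.3} {b2.1} {b2.2} {b2.3} {b3.2} {b4.3}

Connectivity passes through glued w2-boundaries; trace each wire chain.
stage w1: inputs (b4, b1), connectivity {out.1, b1.2} {out.2, out.3, b1.1, b1.3, b4.1, b4.2} {b4.3}, out.j its boundary
stage w2: inputs (b4, b1, b3, b2), connectivity {out.1} {out.2, b3.1} {out.3} {b1.1, b1.3, b4.1, b4.2} {b1.2, b3.3} {b2.1} {b2.2} {b2.3} {b3.2} {b4.3}, out.j its boundary


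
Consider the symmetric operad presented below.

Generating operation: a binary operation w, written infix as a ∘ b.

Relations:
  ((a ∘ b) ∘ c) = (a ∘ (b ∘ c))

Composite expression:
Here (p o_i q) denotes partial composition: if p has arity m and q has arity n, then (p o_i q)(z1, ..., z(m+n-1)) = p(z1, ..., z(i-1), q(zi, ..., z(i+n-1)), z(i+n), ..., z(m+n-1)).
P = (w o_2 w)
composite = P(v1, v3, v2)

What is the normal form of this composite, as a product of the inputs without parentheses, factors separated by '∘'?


v1 ∘ v3 ∘ v2

Every regrouping of w is equal, so read the v-inputs in written order.
(v3 ∘ v2) collapses to v3 ∘ v2
(v1 ∘ (v3 ∘ v2)) collapses to v1 ∘ v3 ∘ v2


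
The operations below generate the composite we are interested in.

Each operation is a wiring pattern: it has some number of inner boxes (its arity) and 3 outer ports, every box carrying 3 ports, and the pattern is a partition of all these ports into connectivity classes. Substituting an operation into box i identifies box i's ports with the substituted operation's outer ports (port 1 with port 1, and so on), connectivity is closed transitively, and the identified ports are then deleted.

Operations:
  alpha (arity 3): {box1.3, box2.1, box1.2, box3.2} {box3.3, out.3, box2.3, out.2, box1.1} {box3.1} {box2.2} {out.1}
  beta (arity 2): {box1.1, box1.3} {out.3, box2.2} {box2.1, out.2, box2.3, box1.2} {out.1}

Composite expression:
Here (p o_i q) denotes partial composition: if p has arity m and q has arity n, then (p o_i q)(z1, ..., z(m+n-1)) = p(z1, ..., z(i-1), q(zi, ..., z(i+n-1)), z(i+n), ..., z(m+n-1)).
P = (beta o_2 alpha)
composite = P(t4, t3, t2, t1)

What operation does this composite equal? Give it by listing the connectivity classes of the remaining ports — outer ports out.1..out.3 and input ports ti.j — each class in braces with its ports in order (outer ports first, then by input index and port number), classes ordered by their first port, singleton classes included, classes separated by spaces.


{out.1} {out.2, out.3, t1.3, t2.3, t3.1, t4.2} {t1.1} {t1.2, t2.1, t3.2, t3.3} {t2.2} {t4.1, t4.3}

Two ports join when wires chain via beta-identified ports.
composing alpha on (t3, t2, t1), with out.j its own outer ports: {out.1} {out.2, out.3, t1.3, t2.3, t3.1} {t1.1} {t1.2, t2.1, t3.2, t3.3} {t2.2}
composing beta on (t4, t3, t2, t1), with out.j its own outer ports: {out.1} {out.2, out.3, t1.3, t2.3, t3.1, t4.2} {t1.1} {t1.2, t2.1, t3.2, t3.3} {t2.2} {t4.1, t4.3}


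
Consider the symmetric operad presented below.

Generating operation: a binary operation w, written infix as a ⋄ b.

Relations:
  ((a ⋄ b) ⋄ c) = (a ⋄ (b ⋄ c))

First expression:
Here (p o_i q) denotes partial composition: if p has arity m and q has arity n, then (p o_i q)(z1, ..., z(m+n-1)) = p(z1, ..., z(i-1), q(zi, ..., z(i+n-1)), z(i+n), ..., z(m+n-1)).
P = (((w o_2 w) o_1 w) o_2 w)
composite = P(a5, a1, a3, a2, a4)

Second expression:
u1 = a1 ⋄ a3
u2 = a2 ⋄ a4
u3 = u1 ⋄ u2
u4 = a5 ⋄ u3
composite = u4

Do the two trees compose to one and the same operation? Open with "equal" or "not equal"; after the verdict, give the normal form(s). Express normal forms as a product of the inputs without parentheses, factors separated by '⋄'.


In normal form, the first expression is a5 ⋄ a1 ⋄ a3 ⋄ a2 ⋄ a4
In normal form, the second expression is a5 ⋄ a1 ⋄ a3 ⋄ a2 ⋄ a4
One common form — equal.

equal; both compose to a5 ⋄ a1 ⋄ a3 ⋄ a2 ⋄ a4


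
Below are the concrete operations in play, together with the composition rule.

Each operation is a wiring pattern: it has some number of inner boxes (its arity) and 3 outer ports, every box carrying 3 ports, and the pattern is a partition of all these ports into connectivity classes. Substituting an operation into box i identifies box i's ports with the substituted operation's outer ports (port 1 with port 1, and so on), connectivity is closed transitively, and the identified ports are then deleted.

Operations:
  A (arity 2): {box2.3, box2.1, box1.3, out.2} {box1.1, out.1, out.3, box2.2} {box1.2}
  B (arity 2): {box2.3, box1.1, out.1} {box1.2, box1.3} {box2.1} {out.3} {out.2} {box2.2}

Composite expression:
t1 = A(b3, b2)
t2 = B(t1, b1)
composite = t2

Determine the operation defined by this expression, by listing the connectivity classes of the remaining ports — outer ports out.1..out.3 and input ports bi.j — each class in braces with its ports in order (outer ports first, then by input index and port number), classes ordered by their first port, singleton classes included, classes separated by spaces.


{out.1, b1.3, b2.1, b2.2, b2.3, b3.1, b3.3} {out.2} {out.3} {b1.1} {b1.2} {b3.2}

After gluing at B, chains via deleted ports link the b-ports.
A over (b3, b2) gives {out.1, out.3, b2.2, b3.1} {out.2, b2.1, b2.3, b3.3} {b3.2}, out.j being that stage's outer ports
B over (b3, b2, b1) gives {out.1, b1.3, b2.1, b2.2, b2.3, b3.1, b3.3} {out.2} {out.3} {b1.1} {b1.2} {b3.2}, out.j being that stage's outer ports


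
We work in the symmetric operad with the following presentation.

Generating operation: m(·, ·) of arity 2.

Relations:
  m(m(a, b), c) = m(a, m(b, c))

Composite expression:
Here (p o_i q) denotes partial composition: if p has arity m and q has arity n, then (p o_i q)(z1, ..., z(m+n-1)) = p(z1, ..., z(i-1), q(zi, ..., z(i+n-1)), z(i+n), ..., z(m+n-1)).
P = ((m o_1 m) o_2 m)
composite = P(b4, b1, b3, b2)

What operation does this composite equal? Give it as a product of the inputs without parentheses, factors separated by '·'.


b4 · b1 · b3 · b2

The m-tree's shape is irrelevant; the b-reading-order decides.
m(b1, b3) flattens to b1 · b3
m(b4, m(b1, b3)) flattens to b4 · b1 · b3
m(m(b4, m(b1, b3)), b2) flattens to b4 · b1 · b3 · b2


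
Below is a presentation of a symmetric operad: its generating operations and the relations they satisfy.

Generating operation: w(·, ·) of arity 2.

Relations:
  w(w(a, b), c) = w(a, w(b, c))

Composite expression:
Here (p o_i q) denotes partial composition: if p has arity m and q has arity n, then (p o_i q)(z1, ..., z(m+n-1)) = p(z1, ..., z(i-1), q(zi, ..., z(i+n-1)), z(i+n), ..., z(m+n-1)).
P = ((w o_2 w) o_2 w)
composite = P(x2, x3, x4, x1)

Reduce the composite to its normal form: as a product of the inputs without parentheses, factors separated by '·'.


x2 · x3 · x4 · x1

The w-tree's shape is irrelevant; the x-reading-order decides.
w(x3, x4) collapses to x3 · x4
w(w(x3, x4), x1) collapses to x3 · x4 · x1
w(x2, w(w(x3, x4), x1)) collapses to x2 · x3 · x4 · x1


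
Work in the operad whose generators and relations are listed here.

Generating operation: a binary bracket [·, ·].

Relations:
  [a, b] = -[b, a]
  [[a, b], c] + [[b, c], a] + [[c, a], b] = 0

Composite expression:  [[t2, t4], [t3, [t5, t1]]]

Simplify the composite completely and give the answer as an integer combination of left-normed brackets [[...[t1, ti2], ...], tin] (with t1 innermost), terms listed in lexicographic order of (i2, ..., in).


-[[[[t1, t5], t3], t2], t4] + [[[[t1, t5], t3], t4], t2]

Antisymmetry and Jacobi reduce to t1-anchored left-normed brackets.
Composite bracket: [[t2, t4], [t3, [t5, t1]]]
Applying ab - ba throughout gives 16 signed words (2^4 = 16).
Words beginning with t1 determine it all:
  t1t5t3t2t4 (sign -1) contributes -[[[[t1, t5], t3], t2], t4]
  t1t5t3t4t2 (sign +1) contributes +[[[[t1, t5], t3], t4], t2]


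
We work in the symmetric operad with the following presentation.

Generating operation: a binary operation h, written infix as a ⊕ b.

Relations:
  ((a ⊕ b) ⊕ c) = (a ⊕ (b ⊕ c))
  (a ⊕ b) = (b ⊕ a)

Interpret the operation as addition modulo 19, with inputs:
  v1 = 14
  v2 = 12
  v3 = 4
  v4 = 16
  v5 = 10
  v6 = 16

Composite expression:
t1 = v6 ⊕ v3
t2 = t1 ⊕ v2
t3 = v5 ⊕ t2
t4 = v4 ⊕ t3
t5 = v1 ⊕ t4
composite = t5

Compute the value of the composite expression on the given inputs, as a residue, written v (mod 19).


15 (mod 19)

(v6 ⊕ v3) = 1
((v6 ⊕ v3) ⊕ v2) = 13
(v5 ⊕ ((v6 ⊕ v3) ⊕ v2)) = 4
(v4 ⊕ (v5 ⊕ ((v6 ⊕ v3) ⊕ v2))) = 1
(v1 ⊕ (v4 ⊕ (v5 ⊕ ((v6 ⊕ v3) ⊕ v2)))) = 15


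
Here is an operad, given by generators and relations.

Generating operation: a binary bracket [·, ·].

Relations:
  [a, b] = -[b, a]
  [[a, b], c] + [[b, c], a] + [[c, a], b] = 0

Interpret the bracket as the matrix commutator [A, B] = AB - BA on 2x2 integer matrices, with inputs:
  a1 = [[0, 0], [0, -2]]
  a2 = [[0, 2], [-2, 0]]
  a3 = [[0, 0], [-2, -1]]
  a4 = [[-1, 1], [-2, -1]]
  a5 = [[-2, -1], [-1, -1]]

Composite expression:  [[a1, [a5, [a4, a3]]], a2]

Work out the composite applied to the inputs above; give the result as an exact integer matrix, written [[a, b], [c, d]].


[[20, 0], [0, -20]]

[a4, a3] = [[-2, -1], [-2, 2]]
[a5, [a4, a3]] = [[1, -3], [2, -1]]
[a1, [a5, [a4, a3]]] = [[0, -6], [-4, 0]]
[[a1, [a5, [a4, a3]]], a2] = [[20, 0], [0, -20]]


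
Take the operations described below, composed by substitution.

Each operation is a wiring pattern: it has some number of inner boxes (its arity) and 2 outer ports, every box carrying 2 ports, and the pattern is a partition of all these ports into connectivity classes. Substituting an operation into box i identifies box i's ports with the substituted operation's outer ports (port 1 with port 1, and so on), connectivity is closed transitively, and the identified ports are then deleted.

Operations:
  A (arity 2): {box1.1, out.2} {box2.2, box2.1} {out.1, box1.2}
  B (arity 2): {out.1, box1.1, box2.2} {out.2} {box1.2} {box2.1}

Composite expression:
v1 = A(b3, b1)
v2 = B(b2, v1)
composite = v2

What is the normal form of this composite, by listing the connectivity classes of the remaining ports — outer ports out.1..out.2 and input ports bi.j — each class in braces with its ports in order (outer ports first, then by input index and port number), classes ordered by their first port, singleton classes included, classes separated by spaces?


{out.1, b2.1, b3.1} {out.2} {b1.1, b1.2} {b2.2} {b3.2}

Reachability decides: close wires over B-identified ports.
after A, the pattern on (b3, b1) reads {out.1, b3.2} {out.2, b3.1} {b1.1, b1.2} (out.j = its outer ports)
after B, the pattern on (b2, b3, b1) reads {out.1, b2.1, b3.1} {out.2} {b1.1, b1.2} {b2.2} {b3.2} (out.j = its outer ports)


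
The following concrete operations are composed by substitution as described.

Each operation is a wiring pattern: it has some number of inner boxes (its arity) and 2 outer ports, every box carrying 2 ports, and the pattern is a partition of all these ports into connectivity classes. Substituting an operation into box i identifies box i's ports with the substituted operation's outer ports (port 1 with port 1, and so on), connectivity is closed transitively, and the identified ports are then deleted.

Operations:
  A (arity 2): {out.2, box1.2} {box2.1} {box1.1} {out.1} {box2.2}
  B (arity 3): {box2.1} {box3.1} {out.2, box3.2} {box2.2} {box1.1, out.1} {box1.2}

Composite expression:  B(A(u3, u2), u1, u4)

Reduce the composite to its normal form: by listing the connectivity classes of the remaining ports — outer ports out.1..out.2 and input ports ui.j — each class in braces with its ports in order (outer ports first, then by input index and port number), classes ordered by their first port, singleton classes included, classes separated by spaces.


{out.1} {out.2, u4.2} {u1.1} {u1.2} {u2.1} {u2.2} {u3.1} {u3.2} {u4.1}

Reachability decides: close wires over B-identified ports.
stage A: inputs (u3, u2), connectivity {out.1} {out.2, u3.2} {u2.1} {u2.2} {u3.1}, out.j its boundary
stage B: inputs (u3, u2, u1, u4), connectivity {out.1} {out.2, u4.2} {u1.1} {u1.2} {u2.1} {u2.2} {u3.1} {u3.2} {u4.1}, out.j its boundary


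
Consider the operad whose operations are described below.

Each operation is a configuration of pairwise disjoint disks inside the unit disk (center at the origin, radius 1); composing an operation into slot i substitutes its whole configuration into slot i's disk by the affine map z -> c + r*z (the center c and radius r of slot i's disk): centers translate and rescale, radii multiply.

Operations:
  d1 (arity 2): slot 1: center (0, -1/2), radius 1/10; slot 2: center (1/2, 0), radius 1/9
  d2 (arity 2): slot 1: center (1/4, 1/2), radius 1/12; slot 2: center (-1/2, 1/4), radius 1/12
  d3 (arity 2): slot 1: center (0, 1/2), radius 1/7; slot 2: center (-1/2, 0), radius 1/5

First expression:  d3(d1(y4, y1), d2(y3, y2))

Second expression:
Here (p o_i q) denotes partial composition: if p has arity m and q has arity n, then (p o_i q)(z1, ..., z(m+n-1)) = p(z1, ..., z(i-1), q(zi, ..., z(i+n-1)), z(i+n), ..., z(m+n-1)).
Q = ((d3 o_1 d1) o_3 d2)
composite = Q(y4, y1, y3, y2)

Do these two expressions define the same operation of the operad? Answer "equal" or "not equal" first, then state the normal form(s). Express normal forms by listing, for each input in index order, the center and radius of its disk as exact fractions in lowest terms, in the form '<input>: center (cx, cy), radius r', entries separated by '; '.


Normal form of the first expression: y1: center (1/14, 1/2), radius 1/63; y2: center (-3/5, 1/20), radius 1/60; y3: center (-9/20, 1/10), radius 1/60; y4: center (0, 3/7), radius 1/70
Normal form of the second expression: y1: center (1/14, 1/2), radius 1/63; y2: center (-3/5, 1/20), radius 1/60; y3: center (-9/20, 1/10), radius 1/60; y4: center (0, 3/7), radius 1/70
The forms coincide; equal.

equal: each reduces to y1: center (1/14, 1/2), radius 1/63; y2: center (-3/5, 1/20), radius 1/60; y3: center (-9/20, 1/10), radius 1/60; y4: center (0, 3/7), radius 1/70


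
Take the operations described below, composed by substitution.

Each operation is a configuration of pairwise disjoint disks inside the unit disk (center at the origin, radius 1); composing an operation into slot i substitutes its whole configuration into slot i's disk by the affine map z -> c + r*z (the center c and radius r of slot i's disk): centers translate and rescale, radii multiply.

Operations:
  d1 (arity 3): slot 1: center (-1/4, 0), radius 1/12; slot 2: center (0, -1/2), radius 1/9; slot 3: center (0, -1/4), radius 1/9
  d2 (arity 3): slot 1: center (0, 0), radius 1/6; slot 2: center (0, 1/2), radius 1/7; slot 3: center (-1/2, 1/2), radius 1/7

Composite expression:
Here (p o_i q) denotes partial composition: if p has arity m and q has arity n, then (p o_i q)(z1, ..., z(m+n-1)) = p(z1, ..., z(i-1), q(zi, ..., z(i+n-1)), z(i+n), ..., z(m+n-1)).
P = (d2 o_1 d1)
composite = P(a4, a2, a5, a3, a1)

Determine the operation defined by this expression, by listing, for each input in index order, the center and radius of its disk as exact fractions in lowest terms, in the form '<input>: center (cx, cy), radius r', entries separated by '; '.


a1: center (-1/2, 1/2), radius 1/7; a2: center (0, -1/12), radius 1/54; a3: center (0, 1/2), radius 1/7; a4: center (-1/24, 0), radius 1/72; a5: center (0, -1/24), radius 1/54

Below d2, radii multiply path by path; the a-disk centers shift.
input a4: composing its 2 substitution steps yields center (-1/24, 0), radius 1/72
input a2: composing its 2 substitution steps yields center (0, -1/12), radius 1/54
input a5: composing its 2 substitution steps yields center (0, -1/24), radius 1/54
input a3: composing its 1 substitution step yields center (0, 1/2), radius 1/7
input a1: composing its 1 substitution step yields center (-1/2, 1/2), radius 1/7


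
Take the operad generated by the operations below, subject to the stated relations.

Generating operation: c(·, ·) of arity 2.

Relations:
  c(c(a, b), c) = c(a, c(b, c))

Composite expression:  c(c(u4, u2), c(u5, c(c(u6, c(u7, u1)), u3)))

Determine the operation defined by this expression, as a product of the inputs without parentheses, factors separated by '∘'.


u4 ∘ u2 ∘ u5 ∘ u6 ∘ u7 ∘ u1 ∘ u3

The c-tree's shape is irrelevant; the u-reading-order decides.
c(u4, u2) reduces to u4 ∘ u2
c(u7, u1) reduces to u7 ∘ u1
c(u6, c(u7, u1)) reduces to u6 ∘ u7 ∘ u1
c(c(u6, c(u7, u1)), u3) reduces to u6 ∘ u7 ∘ u1 ∘ u3
c(u5, c(c(u6, c(u7, u1)), u3)) reduces to u5 ∘ u6 ∘ u7 ∘ u1 ∘ u3
c(c(u4, u2), c(u5, c(c(u6, c(u7, u1)), u3))) reduces to u4 ∘ u2 ∘ u5 ∘ u6 ∘ u7 ∘ u1 ∘ u3


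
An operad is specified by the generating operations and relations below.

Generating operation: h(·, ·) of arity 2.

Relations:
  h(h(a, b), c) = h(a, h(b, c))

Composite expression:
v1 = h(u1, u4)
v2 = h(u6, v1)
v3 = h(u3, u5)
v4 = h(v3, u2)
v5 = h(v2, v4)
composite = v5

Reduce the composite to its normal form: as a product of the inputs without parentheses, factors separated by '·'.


u6 · u1 · u4 · u3 · u5 · u2

All parenthesizations of h agree; list the u-inputs left to right.
h(u1, u4) linearizes to u1 · u4
h(u6, h(u1, u4)) linearizes to u6 · u1 · u4
h(u3, u5) linearizes to u3 · u5
h(h(u3, u5), u2) linearizes to u3 · u5 · u2
h(h(u6, h(u1, u4)), h(h(u3, u5), u2)) linearizes to u6 · u1 · u4 · u3 · u5 · u2


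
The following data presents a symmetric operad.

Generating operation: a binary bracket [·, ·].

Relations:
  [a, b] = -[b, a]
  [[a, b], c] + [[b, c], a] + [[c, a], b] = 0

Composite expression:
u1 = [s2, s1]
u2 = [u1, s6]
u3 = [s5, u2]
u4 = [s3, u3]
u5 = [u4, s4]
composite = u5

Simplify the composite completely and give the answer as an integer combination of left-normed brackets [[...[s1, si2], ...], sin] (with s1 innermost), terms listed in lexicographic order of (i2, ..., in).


A multilinear Lie element is pinned by s1-initial words (s1 innermost).
Composite bracket: [[s3, [s5, [[s2, s1], s6]]], s4]
Under [a, b] = ab - ba we get 32 signed associative words (2^5 = 32).
Words beginning with s1 determine it all:
  sign of s1s2s6s5s3s4 is -1, so it contributes -[[[[[s1, s2], s6], s5], s3], s4]

-[[[[[s1, s2], s6], s5], s3], s4]


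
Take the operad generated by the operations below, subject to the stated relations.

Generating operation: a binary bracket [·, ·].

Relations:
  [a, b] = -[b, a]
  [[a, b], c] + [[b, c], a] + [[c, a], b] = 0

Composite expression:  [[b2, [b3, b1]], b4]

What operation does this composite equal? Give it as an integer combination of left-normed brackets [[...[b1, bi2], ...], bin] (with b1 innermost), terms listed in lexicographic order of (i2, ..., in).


[[[b1, b3], b2], b4]

Expand each bracket as ab - ba; the b1-initial words give the coefficients.
Composite bracket: [[b2, [b3, b1]], b4]
Under [a, b] = ab - ba we get 8 signed associative words (2^3 = 8).
Only words starting with b1 matter:
  b1b3b2b4 (sign +1) contributes +[[[b1, b3], b2], b4]


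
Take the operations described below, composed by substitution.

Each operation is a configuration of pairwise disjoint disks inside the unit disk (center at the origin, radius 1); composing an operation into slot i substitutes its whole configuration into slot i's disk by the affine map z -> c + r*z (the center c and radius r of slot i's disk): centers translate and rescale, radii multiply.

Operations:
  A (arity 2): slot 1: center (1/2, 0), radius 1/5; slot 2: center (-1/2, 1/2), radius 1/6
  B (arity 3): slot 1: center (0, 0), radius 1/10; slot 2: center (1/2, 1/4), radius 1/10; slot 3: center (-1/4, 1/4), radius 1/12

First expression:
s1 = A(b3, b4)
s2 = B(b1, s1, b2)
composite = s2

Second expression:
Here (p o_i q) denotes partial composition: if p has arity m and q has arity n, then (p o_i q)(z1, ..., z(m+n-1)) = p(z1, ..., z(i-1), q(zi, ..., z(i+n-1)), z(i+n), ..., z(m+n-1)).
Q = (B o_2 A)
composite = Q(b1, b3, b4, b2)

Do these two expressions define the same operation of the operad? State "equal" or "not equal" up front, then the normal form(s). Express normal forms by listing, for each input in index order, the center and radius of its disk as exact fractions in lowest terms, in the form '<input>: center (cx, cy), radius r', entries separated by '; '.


Reducing the first expression gives b1: center (0, 0), radius 1/10; b2: center (-1/4, 1/4), radius 1/12; b3: center (11/20, 1/4), radius 1/50; b4: center (9/20, 3/10), radius 1/60
Reducing the second expression gives b1: center (0, 0), radius 1/10; b2: center (-1/4, 1/4), radius 1/12; b3: center (11/20, 1/4), radius 1/50; b4: center (9/20, 3/10), radius 1/60
The forms coincide; equal.

equal; both compose to b1: center (0, 0), radius 1/10; b2: center (-1/4, 1/4), radius 1/12; b3: center (11/20, 1/4), radius 1/50; b4: center (9/20, 3/10), radius 1/60


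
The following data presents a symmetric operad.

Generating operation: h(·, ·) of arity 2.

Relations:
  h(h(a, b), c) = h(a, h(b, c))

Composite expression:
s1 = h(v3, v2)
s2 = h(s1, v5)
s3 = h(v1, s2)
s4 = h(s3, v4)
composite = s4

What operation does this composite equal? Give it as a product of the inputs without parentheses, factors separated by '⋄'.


v1 ⋄ v3 ⋄ v2 ⋄ v5 ⋄ v4

Under associativity of h, the answer is the v's in reading order.
h(v3, v2) unparenthesizes to v3 ⋄ v2
h(h(v3, v2), v5) unparenthesizes to v3 ⋄ v2 ⋄ v5
h(v1, h(h(v3, v2), v5)) unparenthesizes to v1 ⋄ v3 ⋄ v2 ⋄ v5
h(h(v1, h(h(v3, v2), v5)), v4) unparenthesizes to v1 ⋄ v3 ⋄ v2 ⋄ v5 ⋄ v4
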